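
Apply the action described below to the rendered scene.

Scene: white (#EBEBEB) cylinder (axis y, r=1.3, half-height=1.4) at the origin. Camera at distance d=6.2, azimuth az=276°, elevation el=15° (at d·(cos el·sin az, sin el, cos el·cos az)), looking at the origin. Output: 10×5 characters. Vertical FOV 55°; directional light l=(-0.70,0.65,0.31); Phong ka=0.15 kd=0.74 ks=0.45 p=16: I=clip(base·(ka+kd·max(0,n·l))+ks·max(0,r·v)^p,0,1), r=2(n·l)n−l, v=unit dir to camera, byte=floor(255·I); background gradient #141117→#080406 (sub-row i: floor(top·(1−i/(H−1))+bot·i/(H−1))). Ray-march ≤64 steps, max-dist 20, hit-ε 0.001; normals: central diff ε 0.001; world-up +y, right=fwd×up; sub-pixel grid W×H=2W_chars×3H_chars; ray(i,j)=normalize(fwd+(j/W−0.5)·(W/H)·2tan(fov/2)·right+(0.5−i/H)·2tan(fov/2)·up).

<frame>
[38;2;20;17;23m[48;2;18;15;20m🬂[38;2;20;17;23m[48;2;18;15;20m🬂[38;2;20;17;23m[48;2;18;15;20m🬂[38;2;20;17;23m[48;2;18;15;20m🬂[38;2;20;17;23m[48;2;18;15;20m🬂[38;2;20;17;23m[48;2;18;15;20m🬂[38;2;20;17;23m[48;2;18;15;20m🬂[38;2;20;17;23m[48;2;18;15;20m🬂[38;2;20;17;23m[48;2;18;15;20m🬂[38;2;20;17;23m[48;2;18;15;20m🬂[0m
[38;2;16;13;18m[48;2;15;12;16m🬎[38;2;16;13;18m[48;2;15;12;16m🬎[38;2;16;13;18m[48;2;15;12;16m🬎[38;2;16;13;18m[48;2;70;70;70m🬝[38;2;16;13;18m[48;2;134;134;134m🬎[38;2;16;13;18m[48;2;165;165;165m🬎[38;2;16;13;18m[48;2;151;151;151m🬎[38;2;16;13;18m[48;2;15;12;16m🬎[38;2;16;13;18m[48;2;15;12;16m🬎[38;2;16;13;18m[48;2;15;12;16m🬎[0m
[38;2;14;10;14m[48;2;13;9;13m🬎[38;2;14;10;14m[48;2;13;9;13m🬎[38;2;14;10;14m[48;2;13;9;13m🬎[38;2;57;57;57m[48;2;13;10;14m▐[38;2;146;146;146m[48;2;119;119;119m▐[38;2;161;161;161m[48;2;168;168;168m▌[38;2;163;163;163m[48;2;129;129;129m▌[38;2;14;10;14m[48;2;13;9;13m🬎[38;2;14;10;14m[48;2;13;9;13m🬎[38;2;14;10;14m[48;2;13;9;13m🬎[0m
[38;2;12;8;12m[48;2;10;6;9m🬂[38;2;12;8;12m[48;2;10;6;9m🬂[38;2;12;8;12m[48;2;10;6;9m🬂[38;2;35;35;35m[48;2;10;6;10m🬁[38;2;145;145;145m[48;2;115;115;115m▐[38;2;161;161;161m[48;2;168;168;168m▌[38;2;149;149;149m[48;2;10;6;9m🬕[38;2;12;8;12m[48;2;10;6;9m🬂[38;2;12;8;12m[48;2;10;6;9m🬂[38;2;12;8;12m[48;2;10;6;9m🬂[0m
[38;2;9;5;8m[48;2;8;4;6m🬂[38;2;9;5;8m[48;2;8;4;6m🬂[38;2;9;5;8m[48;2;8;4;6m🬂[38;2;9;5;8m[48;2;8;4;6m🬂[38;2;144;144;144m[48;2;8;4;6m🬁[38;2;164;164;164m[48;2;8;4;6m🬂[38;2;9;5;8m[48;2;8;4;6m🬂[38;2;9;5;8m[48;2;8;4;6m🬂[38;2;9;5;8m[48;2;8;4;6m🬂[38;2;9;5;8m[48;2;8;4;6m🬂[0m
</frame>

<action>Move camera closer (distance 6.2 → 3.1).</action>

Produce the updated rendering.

<frame>
[38;2;20;17;23m[48;2;18;15;20m🬂[38;2;92;92;92m[48;2;19;16;21m▐[38;2;129;129;129m[48;2;115;115;115m▐[38;2;146;146;146m[48;2;139;139;139m▐[38;2;153;153;153m[48;2;159;159;159m▌[38;2;177;177;177m[48;2;167;167;167m🬉[38;2;178;178;178m[48;2;171;171;171m🬄[38;2;168;168;168m[48;2;166;166;166m▌[38;2;162;162;162m[48;2;151;151;151m▌[38;2;20;17;23m[48;2;18;15;20m🬂[0m
[38;2;16;13;18m[48;2;15;12;16m🬎[38;2;74;74;74m[48;2;16;13;17m▐[38;2;126;126;126m[48;2;110;110;110m▐[38;2;145;145;145m[48;2;137;137;137m▐[38;2;152;152;152m[48;2;157;157;157m▌[38;2;166;166;166m[48;2;162;162;162m▐[38;2;168;168;168m[48;2;167;167;167m🬬[38;2;168;168;168m[48;2;165;165;165m▌[38;2;160;160;160m[48;2;140;140;140m▌[38;2;16;13;18m[48;2;15;12;16m🬎[0m
[38;2;14;10;14m[48;2;13;9;13m🬎[38;2;14;10;14m[48;2;13;9;13m🬎[38;2;122;122;122m[48;2;102;102;102m▐[38;2;144;144;144m[48;2;135;135;135m▐[38;2;157;157;157m[48;2;151;151;151m▐[38;2;161;161;161m[48;2;165;165;165m▌[38;2;167;167;167m[48;2;168;168;168m▌[38;2;167;167;167m[48;2;164;164;164m▌[38;2;156;156;156m[48;2;13;10;14m▌[38;2;14;10;14m[48;2;13;9;13m🬎[0m
[38;2;12;8;12m[48;2;10;6;9m🬂[38;2;12;8;12m[48;2;10;6;9m🬂[38;2;117;117;117m[48;2;90;90;90m▐[38;2;142;142;142m[48;2;132;132;132m▐[38;2;157;157;157m[48;2;150;150;150m▐[38;2;161;161;161m[48;2;165;165;165m▌[38;2;167;167;167m[48;2;168;168;168m▌[38;2;167;167;167m[48;2;162;162;162m▌[38;2;150;150;150m[48;2;11;7;10m▌[38;2;12;8;12m[48;2;10;6;9m🬂[0m
[38;2;9;5;8m[48;2;8;4;6m🬂[38;2;9;5;8m[48;2;8;4;6m🬂[38;2;95;95;95m[48;2;8;4;6m🬬[38;2;141;141;141m[48;2;129;129;129m▐[38;2;150;150;150m[48;2;156;156;156m▌[38;2;161;161;161m[48;2;165;165;165m▌[38;2;167;167;167m[48;2;168;168;168m▌[38;2;166;166;166m[48;2;160;160;160m▌[38;2;138;138;138m[48;2;8;4;6m🬄[38;2;9;5;8m[48;2;8;4;6m🬂[0m
</frame>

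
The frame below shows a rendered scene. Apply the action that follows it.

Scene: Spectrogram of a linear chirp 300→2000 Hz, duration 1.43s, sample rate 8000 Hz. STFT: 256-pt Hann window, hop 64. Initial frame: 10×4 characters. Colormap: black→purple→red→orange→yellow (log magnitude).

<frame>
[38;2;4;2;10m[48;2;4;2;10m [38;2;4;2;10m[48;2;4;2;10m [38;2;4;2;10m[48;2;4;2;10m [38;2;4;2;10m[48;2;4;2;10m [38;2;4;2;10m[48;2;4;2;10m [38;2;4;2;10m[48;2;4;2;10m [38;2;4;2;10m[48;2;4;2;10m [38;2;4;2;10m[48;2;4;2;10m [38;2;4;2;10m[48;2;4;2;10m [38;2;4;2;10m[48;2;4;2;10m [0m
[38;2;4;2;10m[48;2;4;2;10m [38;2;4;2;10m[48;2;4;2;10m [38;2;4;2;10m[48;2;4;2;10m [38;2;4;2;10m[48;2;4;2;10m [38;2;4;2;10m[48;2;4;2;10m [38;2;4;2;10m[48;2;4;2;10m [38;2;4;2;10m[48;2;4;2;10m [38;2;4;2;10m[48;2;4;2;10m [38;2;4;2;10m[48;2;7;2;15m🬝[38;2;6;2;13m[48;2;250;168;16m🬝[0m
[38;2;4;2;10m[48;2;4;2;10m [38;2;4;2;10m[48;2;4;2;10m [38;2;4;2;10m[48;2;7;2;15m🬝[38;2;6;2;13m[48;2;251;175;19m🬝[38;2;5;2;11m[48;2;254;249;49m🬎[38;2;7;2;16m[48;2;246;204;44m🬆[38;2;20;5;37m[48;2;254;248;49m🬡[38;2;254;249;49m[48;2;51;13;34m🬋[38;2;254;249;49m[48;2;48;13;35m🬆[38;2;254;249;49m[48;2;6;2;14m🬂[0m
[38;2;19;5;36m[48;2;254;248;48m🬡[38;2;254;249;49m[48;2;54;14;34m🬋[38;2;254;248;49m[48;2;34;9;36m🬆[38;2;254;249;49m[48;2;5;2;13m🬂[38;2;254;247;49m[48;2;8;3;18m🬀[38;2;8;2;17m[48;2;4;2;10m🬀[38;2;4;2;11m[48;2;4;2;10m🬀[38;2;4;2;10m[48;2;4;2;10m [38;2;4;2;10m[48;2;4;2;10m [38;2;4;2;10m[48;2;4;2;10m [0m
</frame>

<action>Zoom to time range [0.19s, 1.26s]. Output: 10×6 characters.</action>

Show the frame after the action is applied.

<frame>
[38;2;4;2;10m[48;2;4;2;10m [38;2;4;2;10m[48;2;4;2;10m [38;2;4;2;10m[48;2;4;2;10m [38;2;4;2;10m[48;2;4;2;10m [38;2;4;2;10m[48;2;4;2;10m [38;2;4;2;10m[48;2;4;2;10m [38;2;4;2;10m[48;2;4;2;10m [38;2;4;2;10m[48;2;4;2;10m [38;2;4;2;10m[48;2;4;2;10m [38;2;4;2;10m[48;2;4;2;10m [0m
[38;2;4;2;10m[48;2;4;2;10m [38;2;4;2;10m[48;2;4;2;10m [38;2;4;2;10m[48;2;4;2;10m [38;2;4;2;10m[48;2;4;2;10m [38;2;4;2;10m[48;2;4;2;10m [38;2;4;2;10m[48;2;4;2;10m [38;2;4;2;10m[48;2;4;2;10m [38;2;4;2;10m[48;2;4;2;10m [38;2;4;2;10m[48;2;4;2;10m [38;2;4;2;10m[48;2;4;2;10m [0m
[38;2;4;2;10m[48;2;4;2;10m [38;2;4;2;10m[48;2;4;2;10m [38;2;4;2;10m[48;2;4;2;10m [38;2;4;2;10m[48;2;4;2;10m [38;2;4;2;10m[48;2;4;2;10m [38;2;4;2;10m[48;2;4;2;10m [38;2;4;2;10m[48;2;4;2;10m [38;2;4;2;10m[48;2;4;2;10m [38;2;4;2;10m[48;2;4;2;11m🬝[38;2;4;2;10m[48;2;6;2;13m🬝[0m
[38;2;4;2;10m[48;2;4;2;10m [38;2;4;2;10m[48;2;4;2;10m [38;2;4;2;10m[48;2;4;2;10m [38;2;4;2;10m[48;2;4;2;11m🬝[38;2;4;2;10m[48;2;7;2;15m🬝[38;2;6;2;13m[48;2;77;18;88m🬝[38;2;5;2;13m[48;2;253;238;45m🬎[38;2;10;3;21m[48;2;243;198;48m🬆[38;2;10;3;20m[48;2;243;206;51m🬂[38;2;253;241;46m[48;2;23;5;42m🬍[0m
[38;2;8;2;18m[48;2;250;157;12m🬝[38;2;7;2;15m[48;2;254;249;49m🬎[38;2;40;10;36m[48;2;254;247;48m🬆[38;2;21;5;39m[48;2;253;229;41m🬡[38;2;253;225;39m[48;2;7;2;16m🬎[38;2;254;249;49m[48;2;43;11;35m🬂[38;2;253;235;43m[48;2;5;2;12m🬂[38;2;35;8;62m[48;2;5;2;13m🬀[38;2;5;2;12m[48;2;4;2;10m🬂[38;2;4;2;11m[48;2;4;2;10m🬀[0m
[38;2;254;249;49m[48;2;11;3;22m🬂[38;2;254;249;49m[48;2;24;6;26m🬀[38;2;14;4;28m[48;2;4;2;11m🬀[38;2;5;2;12m[48;2;4;2;10m🬀[38;2;4;2;10m[48;2;4;2;10m [38;2;4;2;10m[48;2;4;2;10m [38;2;4;2;10m[48;2;4;2;10m [38;2;4;2;10m[48;2;4;2;10m [38;2;4;2;10m[48;2;4;2;10m [38;2;4;2;10m[48;2;4;2;10m [0m
</frame>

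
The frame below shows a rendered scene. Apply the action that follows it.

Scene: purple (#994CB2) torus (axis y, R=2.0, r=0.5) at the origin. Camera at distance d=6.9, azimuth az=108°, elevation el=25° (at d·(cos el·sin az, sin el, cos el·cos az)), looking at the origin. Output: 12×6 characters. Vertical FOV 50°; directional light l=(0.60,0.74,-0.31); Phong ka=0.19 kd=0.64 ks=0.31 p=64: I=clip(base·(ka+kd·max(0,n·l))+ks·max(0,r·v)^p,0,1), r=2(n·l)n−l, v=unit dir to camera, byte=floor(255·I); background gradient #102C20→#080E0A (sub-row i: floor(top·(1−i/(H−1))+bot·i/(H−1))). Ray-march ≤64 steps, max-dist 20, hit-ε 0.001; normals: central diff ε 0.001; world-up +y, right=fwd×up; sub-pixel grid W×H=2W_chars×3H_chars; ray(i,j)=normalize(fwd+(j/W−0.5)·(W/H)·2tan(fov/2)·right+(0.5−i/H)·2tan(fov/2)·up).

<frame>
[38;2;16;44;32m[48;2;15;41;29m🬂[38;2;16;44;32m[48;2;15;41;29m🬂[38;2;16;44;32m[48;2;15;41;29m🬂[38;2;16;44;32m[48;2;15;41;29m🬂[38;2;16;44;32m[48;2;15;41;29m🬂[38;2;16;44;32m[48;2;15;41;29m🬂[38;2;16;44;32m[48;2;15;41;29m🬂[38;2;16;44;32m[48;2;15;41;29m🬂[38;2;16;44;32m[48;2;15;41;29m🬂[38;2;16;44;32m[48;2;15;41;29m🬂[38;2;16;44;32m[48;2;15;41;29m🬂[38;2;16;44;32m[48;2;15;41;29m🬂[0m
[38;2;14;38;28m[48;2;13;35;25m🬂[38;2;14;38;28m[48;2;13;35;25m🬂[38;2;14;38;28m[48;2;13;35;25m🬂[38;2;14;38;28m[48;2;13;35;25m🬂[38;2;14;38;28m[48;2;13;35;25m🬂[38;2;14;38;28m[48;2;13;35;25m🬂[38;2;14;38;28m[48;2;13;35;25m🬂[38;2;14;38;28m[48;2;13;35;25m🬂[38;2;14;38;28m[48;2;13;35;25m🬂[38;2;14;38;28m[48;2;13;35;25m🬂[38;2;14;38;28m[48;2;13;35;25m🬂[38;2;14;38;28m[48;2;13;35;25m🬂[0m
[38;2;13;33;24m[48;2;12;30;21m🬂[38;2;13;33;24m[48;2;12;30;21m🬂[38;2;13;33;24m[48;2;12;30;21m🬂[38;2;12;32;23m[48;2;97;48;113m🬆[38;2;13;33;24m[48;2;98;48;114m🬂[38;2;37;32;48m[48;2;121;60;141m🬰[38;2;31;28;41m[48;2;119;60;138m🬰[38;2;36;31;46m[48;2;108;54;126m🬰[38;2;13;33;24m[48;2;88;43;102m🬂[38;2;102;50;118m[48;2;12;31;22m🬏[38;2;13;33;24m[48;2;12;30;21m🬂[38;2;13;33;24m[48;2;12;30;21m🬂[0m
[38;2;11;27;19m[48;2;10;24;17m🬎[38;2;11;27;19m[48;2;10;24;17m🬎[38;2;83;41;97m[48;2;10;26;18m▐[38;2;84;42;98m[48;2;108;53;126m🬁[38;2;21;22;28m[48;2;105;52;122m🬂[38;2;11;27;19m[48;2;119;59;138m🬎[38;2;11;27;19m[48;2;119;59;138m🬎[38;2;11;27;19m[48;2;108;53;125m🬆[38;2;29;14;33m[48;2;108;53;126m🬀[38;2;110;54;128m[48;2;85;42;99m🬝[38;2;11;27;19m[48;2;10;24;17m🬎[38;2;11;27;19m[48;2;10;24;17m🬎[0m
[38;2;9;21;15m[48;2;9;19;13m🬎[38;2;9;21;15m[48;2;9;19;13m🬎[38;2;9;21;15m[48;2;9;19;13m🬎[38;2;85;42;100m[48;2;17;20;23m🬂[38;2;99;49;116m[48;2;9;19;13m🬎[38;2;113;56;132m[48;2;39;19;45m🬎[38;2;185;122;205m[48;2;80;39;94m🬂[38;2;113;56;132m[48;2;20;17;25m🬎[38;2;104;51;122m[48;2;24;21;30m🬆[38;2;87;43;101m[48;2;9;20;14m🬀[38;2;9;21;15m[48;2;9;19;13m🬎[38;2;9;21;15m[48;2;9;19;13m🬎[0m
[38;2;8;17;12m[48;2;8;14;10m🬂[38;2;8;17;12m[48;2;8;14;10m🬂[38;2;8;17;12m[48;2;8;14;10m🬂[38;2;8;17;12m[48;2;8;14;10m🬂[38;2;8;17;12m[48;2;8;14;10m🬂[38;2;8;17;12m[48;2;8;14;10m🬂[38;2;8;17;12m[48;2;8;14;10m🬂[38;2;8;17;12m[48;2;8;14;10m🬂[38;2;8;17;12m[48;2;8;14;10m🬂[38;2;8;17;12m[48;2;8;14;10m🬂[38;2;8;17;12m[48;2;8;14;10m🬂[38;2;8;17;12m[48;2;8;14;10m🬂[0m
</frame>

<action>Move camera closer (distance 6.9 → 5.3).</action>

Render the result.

<frame>
[38;2;16;44;32m[48;2;15;41;29m🬂[38;2;16;44;32m[48;2;15;41;29m🬂[38;2;16;44;32m[48;2;15;41;29m🬂[38;2;16;44;32m[48;2;15;41;29m🬂[38;2;16;44;32m[48;2;15;41;29m🬂[38;2;16;44;32m[48;2;15;41;29m🬂[38;2;16;44;32m[48;2;15;41;29m🬂[38;2;16;44;32m[48;2;15;41;29m🬂[38;2;16;44;32m[48;2;15;41;29m🬂[38;2;16;44;32m[48;2;15;41;29m🬂[38;2;16;44;32m[48;2;15;41;29m🬂[38;2;16;44;32m[48;2;15;41;29m🬂[0m
[38;2;14;38;28m[48;2;13;35;25m🬂[38;2;14;38;28m[48;2;13;35;25m🬂[38;2;14;38;28m[48;2;13;35;25m🬂[38;2;14;38;28m[48;2;13;35;25m🬂[38;2;14;38;28m[48;2;13;35;25m🬂[38;2;14;38;28m[48;2;13;35;25m🬂[38;2;14;38;28m[48;2;13;35;25m🬂[38;2;14;38;28m[48;2;13;35;25m🬂[38;2;14;38;28m[48;2;13;35;25m🬂[38;2;14;38;28m[48;2;13;35;25m🬂[38;2;14;38;28m[48;2;13;35;25m🬂[38;2;14;38;28m[48;2;13;35;25m🬂[0m
[38;2;13;33;24m[48;2;12;30;21m🬂[38;2;12;31;22m[48;2;86;42;100m🬝[38;2;12;32;23m[48;2;98;48;114m🬆[38;2;13;33;24m[48;2;92;46;108m🬀[38;2;112;55;130m[48;2;62;30;72m🬎[38;2;115;57;134m[48;2;34;17;40m🬎[38;2;112;55;131m[48;2;29;14;33m🬎[38;2;106;52;124m[48;2;37;18;44m🬎[38;2;98;48;114m[48;2;52;26;60m🬎[38;2;13;33;24m[48;2;84;41;99m🬂[38;2;12;32;23m[48;2;99;49;115m🬎[38;2;13;33;24m[48;2;12;30;21m🬂[0m
[38;2;11;27;19m[48;2;10;24;17m🬎[38;2;11;28;20m[48;2;94;46;109m🬀[38;2;87;43;101m[48;2;108;53;126m🬁[38;2;31;22;38m[48;2;104;51;121m🬊[38;2;11;27;19m[48;2;100;49;116m🬎[38;2;11;27;19m[48;2;87;43;101m🬎[38;2;11;27;19m[48;2;83;40;96m🬎[38;2;11;27;19m[48;2;93;46;108m🬎[38;2;15;23;22m[48;2;107;53;124m🬎[38;2;35;17;41m[48;2;101;50;118m🬀[38;2;106;53;124m[48;2;117;57;135m🬂[38;2;95;47;111m[48;2;10;26;19m🬓[0m
[38;2;9;21;15m[48;2;9;19;13m🬎[38;2;86;42;100m[48;2;9;20;14m🬉[38;2;108;53;126m[48;2;81;40;94m🬎[38;2;118;58;138m[48;2;106;53;124m🬎[38;2;121;59;141m[48;2;116;57;136m🬎[38;2;120;59;139m[48;2;125;62;146m🬰[38;2;121;60;141m[48;2;132;68;152m🬰[38;2;121;60;141m[48;2;130;66;150m🬰[38;2;124;61;145m[48;2;118;58;138m🬎[38;2;122;60;142m[48;2;107;53;124m🬎[38;2;102;50;119m[48;2;9;19;13m🬝[38;2;9;21;15m[48;2;9;19;13m🬎[0m
[38;2;8;17;12m[48;2;8;14;10m🬂[38;2;8;17;12m[48;2;8;14;10m🬂[38;2;42;21;49m[48;2;8;15;10m🬁[38;2;83;41;97m[48;2;8;14;10m🬂[38;2;82;40;96m[48;2;8;14;10m🬎[38;2;94;46;109m[48;2;8;14;10m🬎[38;2;97;48;113m[48;2;8;14;10m🬎[38;2;93;46;109m[48;2;8;14;10m🬎[38;2;87;43;102m[48;2;8;14;10m🬆[38;2;68;34;79m[48;2;8;14;10m🬂[38;2;8;17;12m[48;2;8;14;10m🬂[38;2;8;17;12m[48;2;8;14;10m🬂[0m
</frame>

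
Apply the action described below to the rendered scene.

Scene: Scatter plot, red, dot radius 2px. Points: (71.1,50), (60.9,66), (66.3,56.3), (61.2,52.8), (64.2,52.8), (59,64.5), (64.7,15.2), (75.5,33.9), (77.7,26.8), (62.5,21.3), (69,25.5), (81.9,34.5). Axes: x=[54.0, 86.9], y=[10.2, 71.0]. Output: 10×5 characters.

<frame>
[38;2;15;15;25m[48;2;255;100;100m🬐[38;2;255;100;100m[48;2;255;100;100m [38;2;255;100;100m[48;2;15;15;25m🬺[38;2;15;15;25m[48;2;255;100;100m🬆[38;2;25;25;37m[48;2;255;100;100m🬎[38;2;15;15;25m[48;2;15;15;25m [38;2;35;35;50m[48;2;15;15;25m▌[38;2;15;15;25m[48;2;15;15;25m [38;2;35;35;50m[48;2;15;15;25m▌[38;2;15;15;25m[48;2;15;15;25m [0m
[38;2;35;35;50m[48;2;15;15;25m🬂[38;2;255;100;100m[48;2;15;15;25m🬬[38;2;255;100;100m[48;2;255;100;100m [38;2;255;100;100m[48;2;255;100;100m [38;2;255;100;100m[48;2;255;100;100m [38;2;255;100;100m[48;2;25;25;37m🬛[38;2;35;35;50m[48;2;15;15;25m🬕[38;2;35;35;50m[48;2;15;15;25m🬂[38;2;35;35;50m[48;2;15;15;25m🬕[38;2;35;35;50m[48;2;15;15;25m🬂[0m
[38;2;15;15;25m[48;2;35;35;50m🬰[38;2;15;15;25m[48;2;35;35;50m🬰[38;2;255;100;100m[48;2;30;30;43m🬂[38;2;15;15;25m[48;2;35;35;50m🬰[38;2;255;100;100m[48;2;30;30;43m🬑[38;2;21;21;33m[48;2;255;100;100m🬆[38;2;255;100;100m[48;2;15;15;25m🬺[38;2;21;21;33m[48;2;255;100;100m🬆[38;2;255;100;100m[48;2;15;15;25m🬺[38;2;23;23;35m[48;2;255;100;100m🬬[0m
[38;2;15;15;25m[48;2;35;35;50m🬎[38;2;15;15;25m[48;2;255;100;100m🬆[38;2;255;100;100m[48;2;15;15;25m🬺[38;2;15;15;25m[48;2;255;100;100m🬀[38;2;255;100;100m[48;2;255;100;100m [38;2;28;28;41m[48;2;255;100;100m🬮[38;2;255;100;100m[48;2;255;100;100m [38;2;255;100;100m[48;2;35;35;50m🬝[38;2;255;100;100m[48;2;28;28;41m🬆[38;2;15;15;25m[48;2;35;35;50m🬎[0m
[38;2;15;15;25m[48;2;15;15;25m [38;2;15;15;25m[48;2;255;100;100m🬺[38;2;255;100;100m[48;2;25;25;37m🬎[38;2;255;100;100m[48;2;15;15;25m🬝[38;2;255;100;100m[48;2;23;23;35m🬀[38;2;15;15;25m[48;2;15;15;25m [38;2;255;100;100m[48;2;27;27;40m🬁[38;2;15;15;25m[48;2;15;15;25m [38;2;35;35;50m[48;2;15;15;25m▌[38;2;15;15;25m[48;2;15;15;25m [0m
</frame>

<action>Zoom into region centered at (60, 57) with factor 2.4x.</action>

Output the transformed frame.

<frame>
[38;2;15;15;25m[48;2;15;15;25m [38;2;15;15;25m[48;2;15;15;25m [38;2;35;35;50m[48;2;15;15;25m▌[38;2;15;15;25m[48;2;255;100;100m🬆[38;2;255;100;100m[48;2;15;15;25m🬺[38;2;255;100;100m[48;2;15;15;25m🬺[38;2;23;23;35m[48;2;255;100;100m🬬[38;2;15;15;25m[48;2;15;15;25m [38;2;35;35;50m[48;2;15;15;25m▌[38;2;15;15;25m[48;2;15;15;25m [0m
[38;2;35;35;50m[48;2;15;15;25m🬂[38;2;35;35;50m[48;2;15;15;25m🬂[38;2;35;35;50m[48;2;15;15;25m🬕[38;2;255;100;100m[48;2;19;19;30m🬁[38;2;255;100;100m[48;2;21;21;33m🬆[38;2;255;100;100m[48;2;15;15;25m🬆[38;2;35;35;50m[48;2;15;15;25m🬕[38;2;35;35;50m[48;2;15;15;25m🬂[38;2;35;35;50m[48;2;15;15;25m🬕[38;2;23;23;35m[48;2;255;100;100m🬬[0m
[38;2;15;15;25m[48;2;35;35;50m🬰[38;2;15;15;25m[48;2;35;35;50m🬰[38;2;35;35;50m[48;2;15;15;25m🬛[38;2;15;15;25m[48;2;35;35;50m🬰[38;2;35;35;50m[48;2;15;15;25m🬛[38;2;21;21;33m[48;2;255;100;100m🬆[38;2;27;27;40m[48;2;255;100;100m🬬[38;2;21;21;33m[48;2;255;100;100m🬆[38;2;35;35;50m[48;2;255;100;100m🬀[38;2;255;100;100m[48;2;255;100;100m [0m
[38;2;15;15;25m[48;2;35;35;50m🬎[38;2;15;15;25m[48;2;35;35;50m🬎[38;2;35;35;50m[48;2;15;15;25m🬲[38;2;15;15;25m[48;2;35;35;50m🬎[38;2;255;100;100m[48;2;31;31;45m🬁[38;2;255;100;100m[48;2;35;35;50m🬬[38;2;255;100;100m[48;2;28;28;41m🬆[38;2;255;100;100m[48;2;35;35;50m🬬[38;2;255;100;100m[48;2;28;28;41m🬆[38;2;255;100;100m[48;2;23;23;35m🬀[0m
[38;2;15;15;25m[48;2;15;15;25m [38;2;15;15;25m[48;2;15;15;25m [38;2;35;35;50m[48;2;15;15;25m▌[38;2;15;15;25m[48;2;15;15;25m [38;2;35;35;50m[48;2;15;15;25m▌[38;2;15;15;25m[48;2;15;15;25m [38;2;35;35;50m[48;2;15;15;25m▌[38;2;15;15;25m[48;2;15;15;25m [38;2;35;35;50m[48;2;15;15;25m▌[38;2;15;15;25m[48;2;15;15;25m [0m
</frame>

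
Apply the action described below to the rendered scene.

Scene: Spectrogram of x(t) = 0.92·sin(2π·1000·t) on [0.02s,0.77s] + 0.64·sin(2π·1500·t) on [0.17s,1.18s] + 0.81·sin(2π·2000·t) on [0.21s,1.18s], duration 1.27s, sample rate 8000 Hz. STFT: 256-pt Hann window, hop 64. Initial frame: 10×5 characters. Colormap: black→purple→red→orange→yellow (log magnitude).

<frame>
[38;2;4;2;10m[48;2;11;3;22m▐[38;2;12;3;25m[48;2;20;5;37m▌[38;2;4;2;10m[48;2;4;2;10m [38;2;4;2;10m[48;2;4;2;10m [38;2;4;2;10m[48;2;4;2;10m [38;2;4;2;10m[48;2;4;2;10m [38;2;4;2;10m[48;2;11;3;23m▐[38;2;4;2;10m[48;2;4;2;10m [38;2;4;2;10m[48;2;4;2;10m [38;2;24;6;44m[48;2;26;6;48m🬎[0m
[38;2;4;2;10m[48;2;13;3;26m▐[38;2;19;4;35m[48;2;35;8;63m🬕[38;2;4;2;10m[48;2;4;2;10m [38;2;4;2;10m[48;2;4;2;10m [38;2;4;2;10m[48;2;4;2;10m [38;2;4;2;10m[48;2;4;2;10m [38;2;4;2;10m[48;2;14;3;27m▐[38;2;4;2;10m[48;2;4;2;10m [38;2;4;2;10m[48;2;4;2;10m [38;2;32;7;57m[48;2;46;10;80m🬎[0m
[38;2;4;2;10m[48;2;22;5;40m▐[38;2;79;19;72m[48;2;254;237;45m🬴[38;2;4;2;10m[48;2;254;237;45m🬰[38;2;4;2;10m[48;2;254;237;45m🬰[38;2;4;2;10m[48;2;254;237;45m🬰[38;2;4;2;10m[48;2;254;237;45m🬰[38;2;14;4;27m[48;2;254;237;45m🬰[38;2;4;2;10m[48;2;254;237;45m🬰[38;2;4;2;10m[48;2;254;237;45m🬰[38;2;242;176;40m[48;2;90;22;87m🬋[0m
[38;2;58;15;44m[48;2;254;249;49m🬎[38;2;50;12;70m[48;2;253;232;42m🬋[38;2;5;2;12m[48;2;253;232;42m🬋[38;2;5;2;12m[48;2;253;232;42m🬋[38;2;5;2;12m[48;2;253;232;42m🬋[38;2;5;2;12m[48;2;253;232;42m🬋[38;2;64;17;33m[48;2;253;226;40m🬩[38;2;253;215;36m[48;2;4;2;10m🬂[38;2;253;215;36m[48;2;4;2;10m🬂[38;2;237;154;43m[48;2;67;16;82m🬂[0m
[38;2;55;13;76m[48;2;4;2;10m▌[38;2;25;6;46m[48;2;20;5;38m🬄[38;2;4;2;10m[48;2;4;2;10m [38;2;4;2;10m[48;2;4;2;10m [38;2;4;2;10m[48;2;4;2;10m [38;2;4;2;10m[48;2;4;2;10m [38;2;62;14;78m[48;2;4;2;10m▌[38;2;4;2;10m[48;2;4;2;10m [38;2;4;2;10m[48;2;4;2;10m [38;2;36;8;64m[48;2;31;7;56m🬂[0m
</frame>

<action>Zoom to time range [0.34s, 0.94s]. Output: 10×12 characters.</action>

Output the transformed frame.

<frame>
[38;2;4;2;10m[48;2;4;2;10m [38;2;4;2;10m[48;2;4;2;10m [38;2;4;2;10m[48;2;4;2;10m [38;2;4;2;10m[48;2;4;2;10m [38;2;4;2;10m[48;2;4;2;10m [38;2;4;2;10m[48;2;4;2;10m [38;2;4;2;10m[48;2;4;2;10m [38;2;6;2;14m[48;2;11;3;23m▐[38;2;4;2;10m[48;2;4;2;10m [38;2;4;2;10m[48;2;4;2;10m [0m
[38;2;4;2;10m[48;2;4;2;10m [38;2;4;2;10m[48;2;4;2;10m [38;2;4;2;10m[48;2;4;2;10m [38;2;4;2;10m[48;2;4;2;10m [38;2;4;2;10m[48;2;4;2;10m [38;2;4;2;10m[48;2;4;2;10m [38;2;4;2;10m[48;2;4;2;10m [38;2;6;2;14m[48;2;12;3;23m▐[38;2;4;2;10m[48;2;4;2;10m [38;2;4;2;10m[48;2;4;2;10m [0m
[38;2;4;2;10m[48;2;4;2;10m [38;2;4;2;10m[48;2;4;2;10m [38;2;4;2;10m[48;2;4;2;10m [38;2;4;2;10m[48;2;4;2;10m [38;2;4;2;10m[48;2;4;2;10m [38;2;4;2;10m[48;2;4;2;10m [38;2;4;2;10m[48;2;4;2;10m [38;2;6;2;14m[48;2;12;3;24m▐[38;2;4;2;10m[48;2;4;2;10m [38;2;4;2;10m[48;2;4;2;10m [0m
[38;2;4;2;10m[48;2;4;2;10m [38;2;4;2;10m[48;2;4;2;10m [38;2;4;2;10m[48;2;4;2;10m [38;2;4;2;10m[48;2;4;2;10m [38;2;4;2;10m[48;2;4;2;10m [38;2;4;2;10m[48;2;4;2;10m [38;2;4;2;10m[48;2;4;2;10m [38;2;7;2;15m[48;2;13;4;26m▐[38;2;4;2;10m[48;2;4;2;10m [38;2;4;2;10m[48;2;4;2;10m [0m
[38;2;4;2;10m[48;2;4;2;10m [38;2;4;2;10m[48;2;4;2;10m [38;2;4;2;10m[48;2;4;2;10m [38;2;4;2;10m[48;2;4;2;10m [38;2;4;2;10m[48;2;4;2;10m [38;2;4;2;10m[48;2;4;2;10m [38;2;4;2;10m[48;2;4;2;10m [38;2;8;2;16m[48;2;16;4;30m▐[38;2;4;2;10m[48;2;4;2;10m [38;2;4;2;10m[48;2;4;2;10m [0m
[38;2;4;2;10m[48;2;254;238;45m🬎[38;2;4;2;10m[48;2;254;238;45m🬎[38;2;4;2;10m[48;2;254;238;45m🬎[38;2;4;2;10m[48;2;254;238;45m🬎[38;2;4;2;10m[48;2;254;238;45m🬎[38;2;4;2;10m[48;2;254;238;45m🬎[38;2;4;2;10m[48;2;254;238;45m🬎[38;2;13;3;26m[48;2;254;238;45m🬎[38;2;4;2;10m[48;2;254;238;45m🬎[38;2;4;2;10m[48;2;254;238;45m🬎[0m
[38;2;251;173;18m[48;2;4;2;10m🬂[38;2;251;173;18m[48;2;4;2;10m🬂[38;2;251;173;18m[48;2;4;2;10m🬂[38;2;251;173;18m[48;2;4;2;10m🬂[38;2;251;173;18m[48;2;4;2;10m🬂[38;2;251;173;18m[48;2;4;2;10m🬂[38;2;251;173;18m[48;2;4;2;10m🬂[38;2;251;174;19m[48;2;19;4;35m🬂[38;2;251;173;18m[48;2;4;2;10m🬂[38;2;251;173;18m[48;2;4;2;10m🬂[0m
[38;2;6;2;14m[48;2;253;215;36m🬰[38;2;6;2;14m[48;2;253;215;36m🬰[38;2;6;2;14m[48;2;253;215;36m🬰[38;2;6;2;14m[48;2;253;215;36m🬰[38;2;6;2;14m[48;2;253;215;36m🬰[38;2;6;2;14m[48;2;253;215;36m🬰[38;2;6;2;14m[48;2;253;215;36m🬰[38;2;29;6;51m[48;2;253;215;36m🬰[38;2;6;2;14m[48;2;253;215;36m🬰[38;2;6;2;14m[48;2;253;215;36m🬰[0m
[38;2;4;2;10m[48;2;254;249;49m🬎[38;2;4;2;10m[48;2;254;249;49m🬎[38;2;4;2;10m[48;2;254;249;49m🬎[38;2;4;2;10m[48;2;254;249;49m🬎[38;2;4;2;10m[48;2;254;249;49m🬎[38;2;4;2;10m[48;2;254;249;49m🬎[38;2;4;2;10m[48;2;254;249;49m🬎[38;2;74;17;78m[48;2;254;249;49m🬬[38;2;4;2;10m[48;2;4;2;10m [38;2;4;2;10m[48;2;4;2;10m [0m
[38;2;251;185;23m[48;2;4;2;10m🬂[38;2;251;185;23m[48;2;4;2;10m🬂[38;2;251;185;23m[48;2;4;2;10m🬂[38;2;251;185;23m[48;2;4;2;10m🬂[38;2;251;185;23m[48;2;4;2;10m🬂[38;2;251;185;23m[48;2;4;2;10m🬂[38;2;251;185;23m[48;2;4;2;10m🬂[38;2;252;193;26m[48;2;81;19;79m🬀[38;2;4;2;10m[48;2;4;2;10m [38;2;4;2;10m[48;2;4;2;10m [0m
[38;2;4;2;10m[48;2;4;2;10m [38;2;4;2;10m[48;2;4;2;10m [38;2;4;2;10m[48;2;4;2;10m [38;2;4;2;10m[48;2;4;2;10m [38;2;4;2;10m[48;2;4;2;10m [38;2;4;2;10m[48;2;4;2;10m [38;2;4;2;10m[48;2;4;2;10m [38;2;49;11;82m[48;2;22;5;42m▌[38;2;4;2;10m[48;2;4;2;10m [38;2;4;2;10m[48;2;4;2;10m [0m
[38;2;4;2;10m[48;2;4;2;10m [38;2;4;2;10m[48;2;4;2;10m [38;2;4;2;10m[48;2;4;2;10m [38;2;4;2;10m[48;2;4;2;10m [38;2;4;2;10m[48;2;4;2;10m [38;2;4;2;10m[48;2;4;2;10m [38;2;4;2;10m[48;2;4;2;10m [38;2;39;9;69m[48;2;18;4;34m▌[38;2;4;2;10m[48;2;4;2;10m [38;2;4;2;10m[48;2;4;2;10m [0m
</frame>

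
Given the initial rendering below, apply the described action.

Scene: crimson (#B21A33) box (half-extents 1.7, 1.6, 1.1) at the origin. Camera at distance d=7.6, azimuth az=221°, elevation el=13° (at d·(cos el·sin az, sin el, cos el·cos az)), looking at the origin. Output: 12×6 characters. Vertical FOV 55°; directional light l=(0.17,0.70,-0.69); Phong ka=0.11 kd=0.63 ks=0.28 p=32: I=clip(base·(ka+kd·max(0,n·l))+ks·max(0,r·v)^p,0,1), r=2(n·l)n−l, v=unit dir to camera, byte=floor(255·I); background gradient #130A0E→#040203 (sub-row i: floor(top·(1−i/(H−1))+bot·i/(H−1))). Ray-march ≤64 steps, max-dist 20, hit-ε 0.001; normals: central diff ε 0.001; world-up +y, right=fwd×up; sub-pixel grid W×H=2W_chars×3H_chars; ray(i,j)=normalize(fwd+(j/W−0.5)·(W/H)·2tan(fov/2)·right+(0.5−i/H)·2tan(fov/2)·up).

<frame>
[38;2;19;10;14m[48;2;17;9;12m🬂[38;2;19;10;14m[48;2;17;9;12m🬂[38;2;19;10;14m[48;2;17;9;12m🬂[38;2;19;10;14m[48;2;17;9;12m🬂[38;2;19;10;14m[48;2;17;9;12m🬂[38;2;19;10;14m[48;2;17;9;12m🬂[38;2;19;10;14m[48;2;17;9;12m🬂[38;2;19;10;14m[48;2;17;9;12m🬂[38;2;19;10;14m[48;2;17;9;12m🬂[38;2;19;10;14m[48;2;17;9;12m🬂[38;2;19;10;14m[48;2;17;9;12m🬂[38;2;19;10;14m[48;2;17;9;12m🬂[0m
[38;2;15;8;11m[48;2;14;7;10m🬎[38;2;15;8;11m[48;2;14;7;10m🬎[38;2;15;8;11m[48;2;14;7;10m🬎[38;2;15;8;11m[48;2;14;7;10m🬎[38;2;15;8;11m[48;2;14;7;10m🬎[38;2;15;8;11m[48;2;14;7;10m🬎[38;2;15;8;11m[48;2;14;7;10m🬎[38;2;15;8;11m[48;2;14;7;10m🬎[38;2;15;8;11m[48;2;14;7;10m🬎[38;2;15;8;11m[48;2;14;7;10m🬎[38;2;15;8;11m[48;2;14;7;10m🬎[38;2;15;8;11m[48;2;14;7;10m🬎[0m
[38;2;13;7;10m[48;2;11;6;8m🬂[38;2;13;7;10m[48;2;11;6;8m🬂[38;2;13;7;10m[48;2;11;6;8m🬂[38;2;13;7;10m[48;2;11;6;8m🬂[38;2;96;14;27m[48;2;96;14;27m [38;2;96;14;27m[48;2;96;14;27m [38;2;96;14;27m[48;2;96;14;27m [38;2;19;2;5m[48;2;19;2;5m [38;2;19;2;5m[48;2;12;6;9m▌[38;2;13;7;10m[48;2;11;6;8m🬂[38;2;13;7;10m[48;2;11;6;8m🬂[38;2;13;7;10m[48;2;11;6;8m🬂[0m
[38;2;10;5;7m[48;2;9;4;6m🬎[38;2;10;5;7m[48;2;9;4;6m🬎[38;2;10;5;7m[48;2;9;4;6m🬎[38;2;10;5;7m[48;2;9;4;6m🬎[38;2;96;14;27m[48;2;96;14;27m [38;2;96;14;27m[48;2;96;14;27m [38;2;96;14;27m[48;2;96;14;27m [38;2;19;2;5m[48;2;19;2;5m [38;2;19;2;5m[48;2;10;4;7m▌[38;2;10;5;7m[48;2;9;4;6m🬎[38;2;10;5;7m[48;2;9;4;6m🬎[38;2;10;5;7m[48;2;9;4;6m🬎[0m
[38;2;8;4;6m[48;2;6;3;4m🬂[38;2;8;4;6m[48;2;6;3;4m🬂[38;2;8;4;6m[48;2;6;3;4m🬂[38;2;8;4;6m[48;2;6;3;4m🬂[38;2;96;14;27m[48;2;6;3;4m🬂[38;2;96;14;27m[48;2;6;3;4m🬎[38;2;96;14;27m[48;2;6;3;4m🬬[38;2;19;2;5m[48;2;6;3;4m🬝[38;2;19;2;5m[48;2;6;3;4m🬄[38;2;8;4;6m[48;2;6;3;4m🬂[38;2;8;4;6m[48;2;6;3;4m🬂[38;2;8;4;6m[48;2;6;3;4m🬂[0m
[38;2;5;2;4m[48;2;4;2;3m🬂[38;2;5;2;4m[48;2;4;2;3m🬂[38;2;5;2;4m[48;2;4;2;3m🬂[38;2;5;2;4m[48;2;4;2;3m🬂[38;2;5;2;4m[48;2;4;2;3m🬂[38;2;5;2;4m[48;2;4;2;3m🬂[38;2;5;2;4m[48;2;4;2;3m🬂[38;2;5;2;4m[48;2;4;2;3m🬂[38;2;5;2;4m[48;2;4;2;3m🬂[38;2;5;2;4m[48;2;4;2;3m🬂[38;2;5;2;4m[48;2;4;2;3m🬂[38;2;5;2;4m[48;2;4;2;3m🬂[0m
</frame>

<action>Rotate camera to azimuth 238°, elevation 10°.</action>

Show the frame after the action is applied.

<frame>
[38;2;19;10;14m[48;2;17;9;12m🬂[38;2;19;10;14m[48;2;17;9;12m🬂[38;2;19;10;14m[48;2;17;9;12m🬂[38;2;19;10;14m[48;2;17;9;12m🬂[38;2;19;10;14m[48;2;17;9;12m🬂[38;2;19;10;14m[48;2;17;9;12m🬂[38;2;19;10;14m[48;2;17;9;12m🬂[38;2;19;10;14m[48;2;17;9;12m🬂[38;2;19;10;14m[48;2;17;9;12m🬂[38;2;19;10;14m[48;2;17;9;12m🬂[38;2;19;10;14m[48;2;17;9;12m🬂[38;2;19;10;14m[48;2;17;9;12m🬂[0m
[38;2;15;8;11m[48;2;14;7;10m🬎[38;2;15;8;11m[48;2;14;7;10m🬎[38;2;15;8;11m[48;2;14;7;10m🬎[38;2;15;8;11m[48;2;14;7;10m🬎[38;2;15;8;11m[48;2;14;7;10m🬎[38;2;15;8;11m[48;2;14;7;10m🬎[38;2;15;8;11m[48;2;14;7;10m🬎[38;2;15;8;11m[48;2;14;7;10m🬎[38;2;15;8;11m[48;2;14;7;10m🬎[38;2;15;8;11m[48;2;14;7;10m🬎[38;2;15;8;11m[48;2;14;7;10m🬎[38;2;15;8;11m[48;2;14;7;10m🬎[0m
[38;2;13;7;10m[48;2;11;6;8m🬂[38;2;13;7;10m[48;2;11;6;8m🬂[38;2;13;7;10m[48;2;11;6;8m🬂[38;2;13;7;10m[48;2;11;6;8m🬂[38;2;96;14;27m[48;2;12;6;9m▐[38;2;96;14;27m[48;2;96;14;27m [38;2;19;2;5m[48;2;19;2;5m [38;2;19;2;5m[48;2;19;2;5m [38;2;19;2;5m[48;2;12;6;9m▌[38;2;13;7;10m[48;2;11;6;8m🬂[38;2;13;7;10m[48;2;11;6;8m🬂[38;2;13;7;10m[48;2;11;6;8m🬂[0m
[38;2;10;5;7m[48;2;9;4;6m🬎[38;2;10;5;7m[48;2;9;4;6m🬎[38;2;10;5;7m[48;2;9;4;6m🬎[38;2;10;5;7m[48;2;9;4;6m🬎[38;2;96;14;27m[48;2;10;4;7m▐[38;2;96;14;27m[48;2;96;14;27m [38;2;19;2;5m[48;2;19;2;5m [38;2;19;2;5m[48;2;19;2;5m [38;2;19;2;5m[48;2;10;4;7m▌[38;2;10;5;7m[48;2;9;4;6m🬎[38;2;10;5;7m[48;2;9;4;6m🬎[38;2;10;5;7m[48;2;9;4;6m🬎[0m
[38;2;8;4;6m[48;2;6;3;4m🬂[38;2;8;4;6m[48;2;6;3;4m🬂[38;2;8;4;6m[48;2;6;3;4m🬂[38;2;8;4;6m[48;2;6;3;4m🬂[38;2;96;14;27m[48;2;6;3;4m🬁[38;2;96;14;27m[48;2;6;3;4m🬎[38;2;19;2;5m[48;2;19;2;5m [38;2;19;2;5m[48;2;6;3;4m🬝[38;2;19;2;5m[48;2;6;3;4m🬄[38;2;8;4;6m[48;2;6;3;4m🬂[38;2;8;4;6m[48;2;6;3;4m🬂[38;2;8;4;6m[48;2;6;3;4m🬂[0m
[38;2;5;2;4m[48;2;4;2;3m🬂[38;2;5;2;4m[48;2;4;2;3m🬂[38;2;5;2;4m[48;2;4;2;3m🬂[38;2;5;2;4m[48;2;4;2;3m🬂[38;2;5;2;4m[48;2;4;2;3m🬂[38;2;5;2;4m[48;2;4;2;3m🬂[38;2;5;2;4m[48;2;4;2;3m🬂[38;2;5;2;4m[48;2;4;2;3m🬂[38;2;5;2;4m[48;2;4;2;3m🬂[38;2;5;2;4m[48;2;4;2;3m🬂[38;2;5;2;4m[48;2;4;2;3m🬂[38;2;5;2;4m[48;2;4;2;3m🬂[0m
</frame>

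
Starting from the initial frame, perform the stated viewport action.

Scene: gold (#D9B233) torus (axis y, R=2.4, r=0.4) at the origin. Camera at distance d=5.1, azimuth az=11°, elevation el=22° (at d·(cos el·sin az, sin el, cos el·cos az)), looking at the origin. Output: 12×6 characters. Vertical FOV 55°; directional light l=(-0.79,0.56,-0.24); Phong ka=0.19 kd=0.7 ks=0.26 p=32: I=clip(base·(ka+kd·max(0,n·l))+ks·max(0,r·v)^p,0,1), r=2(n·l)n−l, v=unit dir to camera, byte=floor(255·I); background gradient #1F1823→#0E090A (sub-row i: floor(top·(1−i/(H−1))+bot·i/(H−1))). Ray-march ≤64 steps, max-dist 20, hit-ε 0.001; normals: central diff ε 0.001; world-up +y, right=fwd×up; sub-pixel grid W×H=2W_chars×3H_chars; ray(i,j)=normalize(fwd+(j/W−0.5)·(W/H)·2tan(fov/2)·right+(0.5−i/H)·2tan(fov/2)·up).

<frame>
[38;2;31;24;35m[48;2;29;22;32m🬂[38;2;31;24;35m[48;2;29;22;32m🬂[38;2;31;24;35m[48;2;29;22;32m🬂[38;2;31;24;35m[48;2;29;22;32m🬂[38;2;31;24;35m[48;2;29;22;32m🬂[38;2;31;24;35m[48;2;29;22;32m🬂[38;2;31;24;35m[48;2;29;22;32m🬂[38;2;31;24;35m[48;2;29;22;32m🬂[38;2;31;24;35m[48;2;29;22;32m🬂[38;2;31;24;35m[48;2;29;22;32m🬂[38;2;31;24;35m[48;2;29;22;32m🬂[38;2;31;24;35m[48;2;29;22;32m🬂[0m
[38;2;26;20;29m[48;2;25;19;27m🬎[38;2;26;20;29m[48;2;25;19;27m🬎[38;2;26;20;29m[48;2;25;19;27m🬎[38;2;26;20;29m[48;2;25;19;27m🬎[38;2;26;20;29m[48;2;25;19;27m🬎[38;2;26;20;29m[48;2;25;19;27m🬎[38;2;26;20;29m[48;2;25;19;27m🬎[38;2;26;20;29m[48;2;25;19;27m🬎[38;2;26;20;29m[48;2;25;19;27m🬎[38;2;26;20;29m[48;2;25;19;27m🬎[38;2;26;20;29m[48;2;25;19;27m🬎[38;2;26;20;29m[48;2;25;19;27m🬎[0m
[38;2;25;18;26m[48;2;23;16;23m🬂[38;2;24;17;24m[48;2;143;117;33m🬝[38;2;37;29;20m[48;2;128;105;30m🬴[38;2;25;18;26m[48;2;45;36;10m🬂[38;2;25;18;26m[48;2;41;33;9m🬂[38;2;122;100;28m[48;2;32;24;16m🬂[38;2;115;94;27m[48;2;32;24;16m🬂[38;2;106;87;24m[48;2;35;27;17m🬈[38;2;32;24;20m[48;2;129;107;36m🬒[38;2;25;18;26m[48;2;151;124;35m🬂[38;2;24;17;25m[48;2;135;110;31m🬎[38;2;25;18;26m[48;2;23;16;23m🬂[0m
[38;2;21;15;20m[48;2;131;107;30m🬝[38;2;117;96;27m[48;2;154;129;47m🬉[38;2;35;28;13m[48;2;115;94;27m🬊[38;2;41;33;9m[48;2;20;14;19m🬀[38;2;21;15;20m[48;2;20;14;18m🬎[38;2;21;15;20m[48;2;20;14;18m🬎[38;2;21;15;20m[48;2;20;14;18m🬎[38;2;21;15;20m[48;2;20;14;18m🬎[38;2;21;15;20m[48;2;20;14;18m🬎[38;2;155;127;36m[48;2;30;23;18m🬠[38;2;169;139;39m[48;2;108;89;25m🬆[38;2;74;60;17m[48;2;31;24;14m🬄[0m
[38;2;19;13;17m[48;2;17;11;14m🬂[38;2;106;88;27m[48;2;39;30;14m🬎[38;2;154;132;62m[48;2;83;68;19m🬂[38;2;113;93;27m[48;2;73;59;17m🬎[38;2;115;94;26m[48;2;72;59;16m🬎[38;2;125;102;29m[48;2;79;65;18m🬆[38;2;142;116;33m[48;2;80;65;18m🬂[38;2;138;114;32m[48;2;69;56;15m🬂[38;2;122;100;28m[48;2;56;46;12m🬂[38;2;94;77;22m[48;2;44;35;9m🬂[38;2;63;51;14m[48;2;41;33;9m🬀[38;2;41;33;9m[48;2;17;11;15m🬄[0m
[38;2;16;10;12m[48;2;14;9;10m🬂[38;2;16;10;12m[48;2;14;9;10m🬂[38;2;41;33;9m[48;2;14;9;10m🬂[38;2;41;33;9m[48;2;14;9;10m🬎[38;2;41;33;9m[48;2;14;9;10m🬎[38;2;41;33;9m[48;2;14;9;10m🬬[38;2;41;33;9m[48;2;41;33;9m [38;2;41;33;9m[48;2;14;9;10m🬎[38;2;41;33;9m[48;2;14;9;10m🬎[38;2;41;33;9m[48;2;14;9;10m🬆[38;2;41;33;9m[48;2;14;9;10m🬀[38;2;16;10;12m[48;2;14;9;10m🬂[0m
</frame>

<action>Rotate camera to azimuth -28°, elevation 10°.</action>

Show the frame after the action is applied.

<frame>
[38;2;31;24;35m[48;2;29;22;32m🬂[38;2;31;24;35m[48;2;29;22;32m🬂[38;2;31;24;35m[48;2;29;22;32m🬂[38;2;31;24;35m[48;2;29;22;32m🬂[38;2;31;24;35m[48;2;29;22;32m🬂[38;2;31;24;35m[48;2;29;22;32m🬂[38;2;31;24;35m[48;2;29;22;32m🬂[38;2;31;24;35m[48;2;29;22;32m🬂[38;2;31;24;35m[48;2;29;22;32m🬂[38;2;31;24;35m[48;2;29;22;32m🬂[38;2;31;24;35m[48;2;29;22;32m🬂[38;2;31;24;35m[48;2;29;22;32m🬂[0m
[38;2;26;20;29m[48;2;25;19;27m🬎[38;2;26;20;29m[48;2;25;19;27m🬎[38;2;26;20;29m[48;2;25;19;27m🬎[38;2;26;20;29m[48;2;25;19;27m🬎[38;2;26;20;29m[48;2;25;19;27m🬎[38;2;26;20;29m[48;2;25;19;27m🬎[38;2;26;20;29m[48;2;25;19;27m🬎[38;2;26;20;29m[48;2;25;19;27m🬎[38;2;26;20;29m[48;2;25;19;27m🬎[38;2;26;20;29m[48;2;25;19;27m🬎[38;2;26;20;29m[48;2;25;19;27m🬎[38;2;26;20;29m[48;2;25;19;27m🬎[0m
[38;2;25;18;26m[48;2;23;16;23m🬂[38;2;24;17;24m[48;2;107;88;25m🬝[38;2;24;17;25m[48;2;44;36;10m🬎[38;2;24;17;25m[48;2;41;33;9m🬎[38;2;24;17;25m[48;2;41;33;9m🬎[38;2;24;17;25m[48;2;47;38;10m🬎[38;2;24;17;25m[48;2;90;74;21m🬎[38;2;24;17;25m[48;2;143;118;36m🬎[38;2;24;17;25m[48;2;196;164;60m🬎[38;2;24;17;25m[48;2;190;156;44m🬎[38;2;24;17;25m[48;2;157;129;37m🬎[38;2;25;18;26m[48;2;23;16;23m🬂[0m
[38;2;153;126;36m[48;2;21;15;20m🬦[38;2;165;135;39m[48;2;144;118;34m🬎[38;2;145;119;36m[48;2;172;144;54m🬰[38;2;131;107;31m[48;2;146;121;38m🬡[38;2;41;33;9m[48;2;127;104;29m🬁[38;2;31;24;15m[48;2;120;98;28m🬂[38;2;22;16;21m[48;2;111;91;26m🬂[38;2;41;33;9m[48;2;101;83;23m🬂[38;2;118;97;27m[48;2;83;68;19m🬆[38;2;109;89;25m[48;2;65;54;15m🬆[38;2;99;81;22m[48;2;52;42;11m🬂[38;2;71;58;16m[48;2;37;29;11m🬀[0m
[38;2;19;13;17m[48;2;17;11;14m🬂[38;2;105;86;24m[48;2;17;11;14m🬂[38;2;97;80;22m[48;2;31;23;14m🬊[38;2;89;73;20m[48;2;17;11;14m🬎[38;2;99;81;22m[48;2;54;44;12m🬂[38;2;89;73;20m[48;2;50;41;11m🬂[38;2;78;64;18m[48;2;44;36;10m🬂[38;2;65;53;15m[48;2;41;33;9m🬂[38;2;44;35;9m[48;2;17;11;14m🬝[38;2;41;33;9m[48;2;17;11;14m🬎[38;2;41;33;9m[48;2;17;11;14m🬆[38;2;41;33;9m[48;2;17;11;15m🬀[0m
[38;2;16;10;12m[48;2;14;9;10m🬂[38;2;16;10;12m[48;2;14;9;10m🬂[38;2;16;10;12m[48;2;14;9;10m🬂[38;2;16;10;12m[48;2;14;9;10m🬂[38;2;16;10;12m[48;2;14;9;10m🬂[38;2;16;10;12m[48;2;14;9;10m🬂[38;2;16;10;12m[48;2;14;9;10m🬂[38;2;16;10;12m[48;2;14;9;10m🬂[38;2;16;10;12m[48;2;14;9;10m🬂[38;2;16;10;12m[48;2;14;9;10m🬂[38;2;16;10;12m[48;2;14;9;10m🬂[38;2;16;10;12m[48;2;14;9;10m🬂[0m
</frame>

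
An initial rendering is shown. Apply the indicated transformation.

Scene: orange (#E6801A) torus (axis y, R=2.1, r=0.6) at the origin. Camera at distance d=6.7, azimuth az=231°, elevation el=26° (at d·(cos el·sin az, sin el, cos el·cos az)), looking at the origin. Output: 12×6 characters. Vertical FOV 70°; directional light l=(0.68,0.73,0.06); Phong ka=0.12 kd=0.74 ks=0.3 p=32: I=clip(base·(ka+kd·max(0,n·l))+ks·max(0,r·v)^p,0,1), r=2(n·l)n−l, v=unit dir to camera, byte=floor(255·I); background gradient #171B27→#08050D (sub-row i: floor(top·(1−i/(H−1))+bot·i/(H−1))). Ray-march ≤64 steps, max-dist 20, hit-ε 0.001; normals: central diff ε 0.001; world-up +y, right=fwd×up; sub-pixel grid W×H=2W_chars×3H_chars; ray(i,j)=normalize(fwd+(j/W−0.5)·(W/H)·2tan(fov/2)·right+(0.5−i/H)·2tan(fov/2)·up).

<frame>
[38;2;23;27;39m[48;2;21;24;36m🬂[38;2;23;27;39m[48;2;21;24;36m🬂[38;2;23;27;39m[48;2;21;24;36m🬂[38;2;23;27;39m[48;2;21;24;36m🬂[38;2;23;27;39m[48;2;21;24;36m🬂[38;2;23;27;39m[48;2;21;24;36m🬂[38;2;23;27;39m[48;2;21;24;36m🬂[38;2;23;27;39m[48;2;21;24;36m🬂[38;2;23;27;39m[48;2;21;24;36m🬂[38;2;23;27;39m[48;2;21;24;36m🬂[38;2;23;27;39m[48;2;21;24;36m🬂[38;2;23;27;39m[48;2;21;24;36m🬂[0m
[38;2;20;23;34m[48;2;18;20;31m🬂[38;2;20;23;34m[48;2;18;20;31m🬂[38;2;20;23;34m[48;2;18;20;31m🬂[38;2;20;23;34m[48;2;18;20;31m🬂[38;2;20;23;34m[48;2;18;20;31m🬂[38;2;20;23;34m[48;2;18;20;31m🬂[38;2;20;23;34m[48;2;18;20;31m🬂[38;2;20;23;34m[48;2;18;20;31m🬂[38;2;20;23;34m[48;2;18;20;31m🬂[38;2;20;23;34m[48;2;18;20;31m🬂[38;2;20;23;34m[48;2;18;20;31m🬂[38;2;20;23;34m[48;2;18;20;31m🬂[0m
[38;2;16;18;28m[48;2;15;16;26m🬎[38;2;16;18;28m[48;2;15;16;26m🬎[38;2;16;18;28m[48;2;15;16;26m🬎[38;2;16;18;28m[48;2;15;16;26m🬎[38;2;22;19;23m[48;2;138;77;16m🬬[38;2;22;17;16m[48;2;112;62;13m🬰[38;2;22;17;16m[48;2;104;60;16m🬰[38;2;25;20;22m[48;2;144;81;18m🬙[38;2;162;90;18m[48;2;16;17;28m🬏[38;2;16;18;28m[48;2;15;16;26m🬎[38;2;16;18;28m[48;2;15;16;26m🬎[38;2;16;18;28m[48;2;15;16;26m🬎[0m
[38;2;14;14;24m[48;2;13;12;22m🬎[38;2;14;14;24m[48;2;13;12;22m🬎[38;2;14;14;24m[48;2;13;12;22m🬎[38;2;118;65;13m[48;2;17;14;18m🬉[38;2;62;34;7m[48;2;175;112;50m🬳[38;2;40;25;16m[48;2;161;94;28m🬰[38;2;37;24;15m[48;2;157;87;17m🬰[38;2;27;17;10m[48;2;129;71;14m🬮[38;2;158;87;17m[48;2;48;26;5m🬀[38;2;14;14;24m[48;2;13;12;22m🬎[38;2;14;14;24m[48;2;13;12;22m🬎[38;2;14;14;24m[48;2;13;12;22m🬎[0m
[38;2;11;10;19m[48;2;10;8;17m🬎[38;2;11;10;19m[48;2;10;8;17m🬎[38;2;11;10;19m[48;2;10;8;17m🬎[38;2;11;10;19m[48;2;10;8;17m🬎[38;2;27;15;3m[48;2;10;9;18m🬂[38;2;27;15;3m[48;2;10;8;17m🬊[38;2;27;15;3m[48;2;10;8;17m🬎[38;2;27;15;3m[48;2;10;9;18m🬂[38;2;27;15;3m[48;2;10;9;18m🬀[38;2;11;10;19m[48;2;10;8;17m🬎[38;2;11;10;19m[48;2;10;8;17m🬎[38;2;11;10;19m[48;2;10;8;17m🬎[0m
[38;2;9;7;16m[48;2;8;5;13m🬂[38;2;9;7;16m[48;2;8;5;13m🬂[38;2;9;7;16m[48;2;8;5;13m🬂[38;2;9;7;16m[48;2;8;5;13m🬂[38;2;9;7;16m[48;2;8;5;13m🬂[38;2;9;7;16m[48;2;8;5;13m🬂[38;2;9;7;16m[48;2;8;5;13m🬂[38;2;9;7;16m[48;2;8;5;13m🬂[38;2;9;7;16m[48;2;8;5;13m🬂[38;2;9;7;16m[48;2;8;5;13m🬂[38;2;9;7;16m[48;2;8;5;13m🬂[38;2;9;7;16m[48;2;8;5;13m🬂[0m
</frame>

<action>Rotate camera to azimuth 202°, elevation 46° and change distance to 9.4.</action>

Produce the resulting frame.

<frame>
[38;2;23;27;39m[48;2;21;24;36m🬂[38;2;23;27;39m[48;2;21;24;36m🬂[38;2;23;27;39m[48;2;21;24;36m🬂[38;2;23;27;39m[48;2;21;24;36m🬂[38;2;23;27;39m[48;2;21;24;36m🬂[38;2;23;27;39m[48;2;21;24;36m🬂[38;2;23;27;39m[48;2;21;24;36m🬂[38;2;23;27;39m[48;2;21;24;36m🬂[38;2;23;27;39m[48;2;21;24;36m🬂[38;2;23;27;39m[48;2;21;24;36m🬂[38;2;23;27;39m[48;2;21;24;36m🬂[38;2;23;27;39m[48;2;21;24;36m🬂[0m
[38;2;20;23;34m[48;2;18;20;31m🬂[38;2;20;23;34m[48;2;18;20;31m🬂[38;2;20;23;34m[48;2;18;20;31m🬂[38;2;20;23;34m[48;2;18;20;31m🬂[38;2;20;23;34m[48;2;18;20;31m🬂[38;2;20;23;34m[48;2;18;20;31m🬂[38;2;20;23;34m[48;2;18;20;31m🬂[38;2;20;23;34m[48;2;18;20;31m🬂[38;2;20;23;34m[48;2;18;20;31m🬂[38;2;20;23;34m[48;2;18;20;31m🬂[38;2;20;23;34m[48;2;18;20;31m🬂[38;2;20;23;34m[48;2;18;20;31m🬂[0m
[38;2;16;18;28m[48;2;15;16;26m🬎[38;2;16;18;28m[48;2;15;16;26m🬎[38;2;16;18;28m[48;2;15;16;26m🬎[38;2;16;18;28m[48;2;15;16;26m🬎[38;2;16;17;28m[48;2;170;94;19m🬝[38;2;22;17;16m[48;2;139;77;15m🬰[38;2;118;66;14m[48;2;19;17;21m🬋[38;2;16;18;28m[48;2;144;80;16m🬊[38;2;16;18;28m[48;2;15;16;26m🬎[38;2;16;18;28m[48;2;15;16;26m🬎[38;2;16;18;28m[48;2;15;16;26m🬎[38;2;16;18;28m[48;2;15;16;26m🬎[0m
[38;2;14;14;24m[48;2;13;12;22m🬎[38;2;14;14;24m[48;2;13;12;22m🬎[38;2;14;14;24m[48;2;13;12;22m🬎[38;2;14;14;24m[48;2;13;12;22m🬎[38;2;182;113;44m[48;2;36;24;20m🬉[38;2;14;14;24m[48;2;136;75;15m🬊[38;2;14;14;24m[48;2;135;75;15m🬎[38;2;54;31;11m[48;2;168;93;18m🬶[38;2;14;14;24m[48;2;13;12;22m🬎[38;2;14;14;24m[48;2;13;12;22m🬎[38;2;14;14;24m[48;2;13;12;22m🬎[38;2;14;14;24m[48;2;13;12;22m🬎[0m
[38;2;11;10;19m[48;2;10;8;17m🬎[38;2;11;10;19m[48;2;10;8;17m🬎[38;2;11;10;19m[48;2;10;8;17m🬎[38;2;11;10;19m[48;2;10;8;17m🬎[38;2;11;10;19m[48;2;10;8;17m🬎[38;2;40;22;4m[48;2;10;9;18m🬁[38;2;30;16;3m[48;2;10;9;18m🬂[38;2;11;10;19m[48;2;10;8;17m🬎[38;2;11;10;19m[48;2;10;8;17m🬎[38;2;11;10;19m[48;2;10;8;17m🬎[38;2;11;10;19m[48;2;10;8;17m🬎[38;2;11;10;19m[48;2;10;8;17m🬎[0m
[38;2;9;7;16m[48;2;8;5;13m🬂[38;2;9;7;16m[48;2;8;5;13m🬂[38;2;9;7;16m[48;2;8;5;13m🬂[38;2;9;7;16m[48;2;8;5;13m🬂[38;2;9;7;16m[48;2;8;5;13m🬂[38;2;9;7;16m[48;2;8;5;13m🬂[38;2;9;7;16m[48;2;8;5;13m🬂[38;2;9;7;16m[48;2;8;5;13m🬂[38;2;9;7;16m[48;2;8;5;13m🬂[38;2;9;7;16m[48;2;8;5;13m🬂[38;2;9;7;16m[48;2;8;5;13m🬂[38;2;9;7;16m[48;2;8;5;13m🬂[0m
</frame>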